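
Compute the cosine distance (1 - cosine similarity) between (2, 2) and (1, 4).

With u = (2, 2), v = (1, 4):
u·v = 2·1 + 2·4 = 2 + 8 = 10.
|u| = √(2² + 2²) = √8, |v| = √(1² + 4²) = √17, so |u||v| = √(8·17) = √136.
cos θ = (u·v)/(|u||v|) = 10/√136 ≈ 0.8575
Cosine distance = 1 - cos θ ≈ 1 - 0.8575 = 0.1425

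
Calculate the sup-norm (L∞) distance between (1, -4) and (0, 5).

max(|x_i - y_i|) = max(|1 - 0|, |-4 - 5|) = max(1, 9) = 9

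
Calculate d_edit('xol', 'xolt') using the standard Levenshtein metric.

Let D[i][j] be the edit distance between the first i characters of 'xol' and the first j characters of 'xolt', with D[i][0] = i, D[0][j] = j, and D[i][j] = D[i-1][j-1] if the characters match, else 1 + min(D[i-1][j], D[i][j-1], D[i-1][j-1]). Filling the table (rows: prefixes of 'xol', columns: prefixes of 'xolt'):
     ε  x  o  l  t
  ε  0  1  2  3  4
  x  1  0  1  2  3
  o  2  1  0  1  2
  l  3  2  1  0  1
The bottom-right entry gives D[3][4] = 1, so no sequence of fewer than 1 edit works. Backtracking through the table gives one optimal edit sequence (1 edit):
  xol → xolt (ins t @4)
Edit distance = 1.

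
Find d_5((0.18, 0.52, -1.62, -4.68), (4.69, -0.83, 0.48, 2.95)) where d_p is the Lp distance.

(Σ|x_i - y_i|^5)^(1/5) = (|0.18 - 4.69|^5 + |0.52 - (-0.83)|^5 + |-1.62 - 0.48|^5 + |-4.68 - 2.95|^5)^(1/5)
= (4.51^5 + 1.35^5 + 2.1^5 + 7.63^5)^(1/5) ≈ (1865.8757 + 4.484 + 40.841 + 25859.6528)^(1/5) = (27770.8535)^(1/5) ≈ 7.7396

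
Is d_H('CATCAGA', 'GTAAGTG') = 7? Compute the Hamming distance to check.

Differing positions: 1, 2, 3, 4, 5, 6, 7. Hamming distance = 7, so the claim is true.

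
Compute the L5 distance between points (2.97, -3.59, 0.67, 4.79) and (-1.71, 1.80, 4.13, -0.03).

(Σ|x_i - y_i|^5)^(1/5) = (|2.97 - (-1.71)|^5 + |-3.59 - 1.8|^5 + |0.67 - 4.13|^5 + |4.79 - (-0.03)|^5)^(1/5)
= (4.68^5 + 5.39^5 + 3.46^5 + 4.82^5)^(1/5) ≈ (2245.0668 + 4549.2921 + 495.8845 + 2601.5681)^(1/5) = (9891.8115)^(1/5) ≈ 6.2959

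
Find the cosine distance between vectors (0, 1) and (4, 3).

With u = (0, 1), v = (4, 3):
u·v = 0·4 + 1·3 = 0 + 3 = 3.
|u| = √(0² + 1²) = √1, |v| = √(4² + 3²) = √25, so |u||v| = √(1·25) = √25 = 5.
cos θ = (u·v)/(|u||v|) = 3/5 = 0.6
Cosine distance = 1 - cos θ = 1 - 0.6 = 0.4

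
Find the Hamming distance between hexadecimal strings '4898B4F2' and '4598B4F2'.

Differing positions: 2. Hamming distance = 1.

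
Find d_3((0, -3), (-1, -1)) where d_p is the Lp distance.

(Σ|x_i - y_i|^3)^(1/3) = (|0 - (-1)|^3 + |-3 - (-1)|^3)^(1/3)
= (1^3 + 2^3)^(1/3) = (1 + 8)^(1/3) = (9)^(1/3) ≈ 2.0801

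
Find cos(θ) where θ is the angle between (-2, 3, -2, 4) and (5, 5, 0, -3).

With u = (-2, 3, -2, 4), v = (5, 5, 0, -3):
u·v = (-2)·5 + 3·5 + (-2)·0 + 4·(-3) = (-10) + 15 + 0 + (-12) = -7.
|u| = √((-2)² + 3² + (-2)² + 4²) = √33, |v| = √(5² + 5² + 0² + (-3)²) = √59, so |u||v| = √(33·59) = √1947.
cos θ = (u·v)/(|u||v|) = -7/√1947 ≈ -0.1586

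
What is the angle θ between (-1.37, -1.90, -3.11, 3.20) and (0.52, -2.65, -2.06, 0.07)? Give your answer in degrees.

With u = (-1.37, -1.90, -3.11, 3.20), v = (0.52, -2.65, -2.06, 0.07):
u·v = (-1.37)·0.52 + (-1.9)·(-2.65) + (-3.11)·(-2.06) + 3.2·0.07 = (-0.7124) + 5.035 + 6.4066 + 0.224 = 10.9532.
|u| = √((-1.37)² + (-1.9)² + (-3.11)² + 3.2²) = √(1.8769 + 3.61 + 9.6721 + 10.24) = √25.399, |v| = √(0.52² + (-2.65)² + (-2.06)² + 0.07²) = √(0.2704 + 7.0225 + 4.2436 + 0.0049) = √11.5414.
cos θ = (u·v)/(|u||v|) = 10.9532/(√25.399·√11.5414) ≈ 0.63974
θ = arccos(0.63974) ≈ 50.23°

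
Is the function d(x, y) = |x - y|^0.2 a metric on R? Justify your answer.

Yes. With 0 < p = 0.2 ≤ 1, d(x,y) = |x-y|^0.2 is a metric on R. Non-negativity and symmetry are immediate; |x-y|^0.2 = 0 ⟺ |x-y| = 0 ⟺ x = y. For the triangle inequality, the function t ↦ t^0.2 is subadditive on [0,∞) when p ≤ 1, so |x-z|^0.2 ≤ (|x-y| + |y-z|)^0.2 ≤ |x-y|^0.2 + |y-z|^0.2.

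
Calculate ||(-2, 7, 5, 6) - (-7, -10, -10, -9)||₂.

√(Σ(x_i - y_i)²) = √((-2 - (-7))² + (7 - (-10))² + (5 - (-10))² + (6 - (-9))²)
= √(5² + 17² + 15² + 15²) = √(25 + 289 + 225 + 225) = √764 ≈ 27.6405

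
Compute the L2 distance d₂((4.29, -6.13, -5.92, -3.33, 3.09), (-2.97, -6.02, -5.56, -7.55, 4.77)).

√(Σ(x_i - y_i)²) = √((4.29 - (-2.97))² + (-6.13 - (-6.02))² + (-5.92 - (-5.56))² + (-3.33 - (-7.55))² + (3.09 - 4.77)²)
= √(7.26² + (-0.11)² + (-0.36)² + 4.22² + (-1.68)²) = √(52.7076 + 0.0121 + 0.1296 + 17.8084 + 2.8224) = √73.4801 ≈ 8.5721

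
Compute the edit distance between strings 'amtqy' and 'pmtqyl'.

Let D[i][j] be the edit distance between the first i characters of 'amtqy' and the first j characters of 'pmtqyl', with D[i][0] = i, D[0][j] = j, and D[i][j] = D[i-1][j-1] if the characters match, else 1 + min(D[i-1][j], D[i][j-1], D[i-1][j-1]). Filling the table (rows: prefixes of 'amtqy', columns: prefixes of 'pmtqyl'):
     ε  p  m  t  q  y  l
  ε  0  1  2  3  4  5  6
  a  1  1  2  3  4  5  6
  m  2  2  1  2  3  4  5
  t  3  3  2  1  2  3  4
  q  4  4  3  2  1  2  3
  y  5  5  4  3  2  1  2
The bottom-right entry gives D[5][6] = 2, so no sequence of fewer than 2 edits works. Backtracking through the table gives one optimal edit sequence (2 edits):
  amtqy → pmtqy (sub a→p @1)
  pmtqy → pmtqyl (ins l @6)
Edit distance = 2.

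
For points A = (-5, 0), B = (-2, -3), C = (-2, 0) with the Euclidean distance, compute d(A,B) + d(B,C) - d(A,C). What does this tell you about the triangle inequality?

d(A,B) = √(3² + 3²) = √18 ≈ 4.2426, d(B,C) = √(0² + 3²) = √9 = 3, d(A,C) = √(3² + 0²) = √9 = 3.
d(A,B) + d(B,C) - d(A,C) = 4.2426 + 3 - 3 = 7.2426 - 3 = 4.2426 (to 4 decimal places). This is ≥ 0, so the triangle inequality holds for these points.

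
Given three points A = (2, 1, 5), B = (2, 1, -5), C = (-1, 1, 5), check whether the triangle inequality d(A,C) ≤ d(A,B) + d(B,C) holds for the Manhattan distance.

d(A,B) = 0 + 0 + 10 = 10, d(B,C) = 3 + 0 + 10 = 13, d(A,C) = 3 + 0 + 0 = 3.
d(A,C) = 3 ≤ 10 + 13 = 23. Triangle inequality is satisfied.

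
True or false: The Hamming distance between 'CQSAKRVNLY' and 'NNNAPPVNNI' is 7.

Differing positions: 1, 2, 3, 5, 6, 9, 10. Hamming distance = 7, so the claim is true.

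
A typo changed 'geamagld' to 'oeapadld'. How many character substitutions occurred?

Differing positions: 1, 4, 6. Hamming distance = 3.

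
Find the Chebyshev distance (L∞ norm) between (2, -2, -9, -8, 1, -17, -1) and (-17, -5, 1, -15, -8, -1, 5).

max(|x_i - y_i|) = max(|2 - (-17)|, |-2 - (-5)|, |-9 - 1|, |-8 - (-15)|, |1 - (-8)|, |-17 - (-1)|, |-1 - 5|) = max(19, 3, 10, 7, 9, 16, 6) = 19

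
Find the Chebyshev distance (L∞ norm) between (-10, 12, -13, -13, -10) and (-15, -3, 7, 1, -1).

max(|x_i - y_i|) = max(|-10 - (-15)|, |12 - (-3)|, |-13 - 7|, |-13 - 1|, |-10 - (-1)|) = max(5, 15, 20, 14, 9) = 20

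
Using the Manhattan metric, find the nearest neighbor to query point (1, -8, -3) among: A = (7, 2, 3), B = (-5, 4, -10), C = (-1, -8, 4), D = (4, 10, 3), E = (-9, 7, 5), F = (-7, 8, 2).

Distances: d(A) = 22, d(B) = 25, d(C) = 9, d(D) = 27, d(E) = 33, d(F) = 29. Nearest: C = (-1, -8, 4) with distance 9.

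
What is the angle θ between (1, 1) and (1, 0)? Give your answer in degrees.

With u = (1, 1), v = (1, 0):
u·v = 1·1 + 1·0 = 1 + 0 = 1.
|u| = √(1² + 1²) = √2, |v| = √(1² + 0²) = √1, so |u||v| = √(2·1) = √2.
cos θ = (u·v)/(|u||v|) = 1/√2 ≈ 0.707107
θ = arccos(0.707107) ≈ 45°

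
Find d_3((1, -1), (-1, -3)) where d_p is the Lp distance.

(Σ|x_i - y_i|^3)^(1/3) = (|1 - (-1)|^3 + |-1 - (-3)|^3)^(1/3)
= (2^3 + 2^3)^(1/3) = (8 + 8)^(1/3) = (16)^(1/3) ≈ 2.5198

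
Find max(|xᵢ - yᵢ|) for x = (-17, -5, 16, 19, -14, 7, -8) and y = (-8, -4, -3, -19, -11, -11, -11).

max(|x_i - y_i|) = max(|-17 - (-8)|, |-5 - (-4)|, |16 - (-3)|, |19 - (-19)|, |-14 - (-11)|, |7 - (-11)|, |-8 - (-11)|) = max(9, 1, 19, 38, 3, 18, 3) = 38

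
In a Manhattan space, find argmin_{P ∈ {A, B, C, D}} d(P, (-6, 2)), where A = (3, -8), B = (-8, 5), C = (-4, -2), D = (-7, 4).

Distances: d(A) = 19, d(B) = 5, d(C) = 6, d(D) = 3. Nearest: D = (-7, 4) with distance 3.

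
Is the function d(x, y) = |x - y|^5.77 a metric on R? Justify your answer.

No. d(x,y) = |x-y|^5.77 fails the triangle inequality since p = 5.77 > 1. Counterexample: x = -1, y = 6, z = 18. d(x,z) = |-1 - 18|^5.77 = 19^5.77 ≈ 23900571.0469, but d(x,y) + d(y,z) = 7^5.77 + 12^5.77 ≈ 75199.6278 + 1686070.7321 = 1761270.3599. Since 23900571.0469 > 1761270.3599, the triangle inequality is violated.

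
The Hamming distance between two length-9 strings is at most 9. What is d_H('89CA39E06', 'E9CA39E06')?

Differing positions: 1. Hamming distance = 1. The maximum possible Hamming distance for length-9 strings is 9, so d_H/9 = 1/9 ≈ 0.1111.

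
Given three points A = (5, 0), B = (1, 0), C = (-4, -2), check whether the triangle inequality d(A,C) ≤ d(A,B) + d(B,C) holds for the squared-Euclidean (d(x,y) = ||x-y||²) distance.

d(A,B) = 4² + 0² = 16, d(B,C) = 5² + 2² = 29, d(A,C) = 9² + 2² = 85.
d(A,C) = 85 > 16 + 29 = 45. Triangle inequality is VIOLATED. (Squared-Euclidean is not a metric — this is a counterexample.)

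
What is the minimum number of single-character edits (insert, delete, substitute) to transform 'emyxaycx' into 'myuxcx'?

Let D[i][j] be the edit distance between the first i characters of 'emyxaycx' and the first j characters of 'myuxcx', with D[i][0] = i, D[0][j] = j, and D[i][j] = D[i-1][j-1] if the characters match, else 1 + min(D[i-1][j], D[i][j-1], D[i-1][j-1]). Filling the table (rows: prefixes of 'emyxaycx', columns: prefixes of 'myuxcx'):
     ε  m  y  u  x  c  x
  ε  0  1  2  3  4  5  6
  e  1  1  2  3  4  5  6
  m  2  1  2  3  4  5  6
  y  3  2  1  2  3  4  5
  x  4  3  2  2  2  3  4
  a  5  4  3  3  3  3  4
  y  6  5  4  4  4  4  4
  c  7  6  5  5  5  4  5
  x  8  7  6  6  5  5  4
The bottom-right entry gives D[8][6] = 4, so no sequence of fewer than 4 edits works. Backtracking through the table gives one optimal edit sequence (4 edits):
  emyxaycx → myxaycx (del e @1)
  myxaycx → myaycx (del x @3)
  myaycx → myuycx (sub a→u @3)
  myuycx → myuxcx (sub y→x @4)
Edit distance = 4.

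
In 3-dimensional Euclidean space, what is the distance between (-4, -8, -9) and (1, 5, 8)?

√(Σ(x_i - y_i)²) = √((-4 - 1)² + (-8 - 5)² + (-9 - 8)²)
= √((-5)² + (-13)² + (-17)²) = √(25 + 169 + 289) = √483 ≈ 21.9773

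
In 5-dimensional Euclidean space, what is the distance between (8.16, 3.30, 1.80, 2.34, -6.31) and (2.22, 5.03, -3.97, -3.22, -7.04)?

√(Σ(x_i - y_i)²) = √((8.16 - 2.22)² + (3.3 - 5.03)² + (1.8 - (-3.97))² + (2.34 - (-3.22))² + (-6.31 - (-7.04))²)
= √(5.94² + (-1.73)² + 5.77² + 5.56² + 0.73²) = √(35.2836 + 2.9929 + 33.2929 + 30.9136 + 0.5329) = √103.0159 ≈ 10.1497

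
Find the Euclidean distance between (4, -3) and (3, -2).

√(Σ(x_i - y_i)²) = √((4 - 3)² + (-3 - (-2))²)
= √(1² + (-1)²) = √(1 + 1) = √2 ≈ 1.4142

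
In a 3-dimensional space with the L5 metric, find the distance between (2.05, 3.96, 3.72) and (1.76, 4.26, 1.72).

(Σ|x_i - y_i|^5)^(1/5) = (|2.05 - 1.76|^5 + |3.96 - 4.26|^5 + |3.72 - 1.72|^5)^(1/5)
= (0.29^5 + 0.3^5 + 2^5)^(1/5) ≈ (0.0021 + 0.0024 + 32)^(1/5) = (32.0045)^(1/5) ≈ 2.0001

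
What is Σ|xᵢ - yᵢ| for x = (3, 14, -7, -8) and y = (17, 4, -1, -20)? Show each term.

Σ|x_i - y_i| = |3 - 17| + |14 - 4| + |-7 - (-1)| + |-8 - (-20)| = 14 + 10 + 6 + 12 = 42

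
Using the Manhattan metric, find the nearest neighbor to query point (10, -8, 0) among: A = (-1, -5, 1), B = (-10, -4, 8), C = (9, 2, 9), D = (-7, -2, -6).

Distances: d(A) = 15, d(B) = 32, d(C) = 20, d(D) = 29. Nearest: A = (-1, -5, 1) with distance 15.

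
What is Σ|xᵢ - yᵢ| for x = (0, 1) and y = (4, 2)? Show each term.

Σ|x_i - y_i| = |0 - 4| + |1 - 2| = 4 + 1 = 5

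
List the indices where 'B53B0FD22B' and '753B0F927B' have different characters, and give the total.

Differing positions: 1, 7, 9. Hamming distance = 3.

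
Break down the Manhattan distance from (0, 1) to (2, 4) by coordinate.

Σ|x_i - y_i| = |0 - 2| + |1 - 4| = 2 + 3 = 5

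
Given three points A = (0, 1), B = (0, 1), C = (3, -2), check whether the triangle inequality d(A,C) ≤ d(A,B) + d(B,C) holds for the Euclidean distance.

d(A,B) = √(0² + 0²) = √0 = 0, d(B,C) = √(3² + 3²) = √18 ≈ 4.2426, d(A,C) = √(3² + 3²) = √18 ≈ 4.2426.
d(A,C) ≈ 4.2426 ≤ 0 + 4.2426 = 4.2426. Triangle inequality is satisfied.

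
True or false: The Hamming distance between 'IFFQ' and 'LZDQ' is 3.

Differing positions: 1, 2, 3. Hamming distance = 3, so the claim is true.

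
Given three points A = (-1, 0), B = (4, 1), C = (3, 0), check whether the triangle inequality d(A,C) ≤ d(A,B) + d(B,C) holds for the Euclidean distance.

d(A,B) = √(5² + 1²) = √26 ≈ 5.099, d(B,C) = √(1² + 1²) = √2 ≈ 1.4142, d(A,C) = √(4² + 0²) = √16 = 4.
d(A,C) = 4 ≤ 5.099 + 1.4142 = 6.5132. Triangle inequality is satisfied.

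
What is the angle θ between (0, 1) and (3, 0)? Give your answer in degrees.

With u = (0, 1), v = (3, 0):
u·v = 0·3 + 1·0 = 0 + 0 = 0.
|u| = √(0² + 1²) = √1, |v| = √(3² + 0²) = √9, so |u||v| = √(1·9) = √9 = 3.
cos θ = (u·v)/(|u||v|) = 0/3 = 0 (the vectors are orthogonal)
θ = arccos(0) = 90°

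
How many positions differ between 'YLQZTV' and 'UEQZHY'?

Differing positions: 1, 2, 5, 6. Hamming distance = 4.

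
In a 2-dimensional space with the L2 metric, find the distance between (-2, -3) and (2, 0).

(Σ|x_i - y_i|^2)^(1/2) = (|-2 - 2|^2 + |-3 - 0|^2)^(1/2)
= (4^2 + 3^2)^(1/2) = (16 + 9)^(1/2) = (25)^(1/2) = 5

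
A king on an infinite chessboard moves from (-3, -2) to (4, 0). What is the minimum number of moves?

max(|x_i - y_i|) = max(|-3 - 4|, |-2 - 0|) = max(7, 2) = 7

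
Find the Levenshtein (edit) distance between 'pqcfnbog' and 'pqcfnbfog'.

Let D[i][j] be the edit distance between the first i characters of 'pqcfnbog' and the first j characters of 'pqcfnbfog', with D[i][0] = i, D[0][j] = j, and D[i][j] = D[i-1][j-1] if the characters match, else 1 + min(D[i-1][j], D[i][j-1], D[i-1][j-1]). Filling the table (rows: prefixes of 'pqcfnbog', columns: prefixes of 'pqcfnbfog'):
     ε  p  q  c  f  n  b  f  o  g
  ε  0  1  2  3  4  5  6  7  8  9
  p  1  0  1  2  3  4  5  6  7  8
  q  2  1  0  1  2  3  4  5  6  7
  c  3  2  1  0  1  2  3  4  5  6
  f  4  3  2  1  0  1  2  3  4  5
  n  5  4  3  2  1  0  1  2  3  4
  b  6  5  4  3  2  1  0  1  2  3
  o  7  6  5  4  3  2  1  1  1  2
  g  8  7  6  5  4  3  2  2  2  1
The bottom-right entry gives D[8][9] = 1, so no sequence of fewer than 1 edit works. Backtracking through the table gives one optimal edit sequence (1 edit):
  pqcfnbog → pqcfnbfog (ins f @7)
Edit distance = 1.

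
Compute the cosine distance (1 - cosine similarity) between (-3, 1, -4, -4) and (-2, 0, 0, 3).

With u = (-3, 1, -4, -4), v = (-2, 0, 0, 3):
u·v = (-3)·(-2) + 1·0 + (-4)·0 + (-4)·3 = 6 + 0 + 0 + (-12) = -6.
|u| = √((-3)² + 1² + (-4)² + (-4)²) = √42, |v| = √((-2)² + 0² + 0² + 3²) = √13, so |u||v| = √(42·13) = √546.
cos θ = (u·v)/(|u||v|) = -6/√546 ≈ -0.2568
Cosine distance = 1 - cos θ ≈ 1 - (-0.2568) = 1.2568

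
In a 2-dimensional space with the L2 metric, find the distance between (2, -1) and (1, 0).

(Σ|x_i - y_i|^2)^(1/2) = (|2 - 1|^2 + |-1 - 0|^2)^(1/2)
= (1^2 + 1^2)^(1/2) = (1 + 1)^(1/2) = (2)^(1/2) ≈ 1.4142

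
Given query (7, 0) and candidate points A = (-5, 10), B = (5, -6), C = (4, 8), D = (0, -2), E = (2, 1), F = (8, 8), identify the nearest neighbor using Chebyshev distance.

Distances: d(A) = 12, d(B) = 6, d(C) = 8, d(D) = 7, d(E) = 5, d(F) = 8. Nearest: E = (2, 1) with distance 5.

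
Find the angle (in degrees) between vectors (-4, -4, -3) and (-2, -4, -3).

With u = (-4, -4, -3), v = (-2, -4, -3):
u·v = (-4)·(-2) + (-4)·(-4) + (-3)·(-3) = 8 + 16 + 9 = 33.
|u| = √((-4)² + (-4)² + (-3)²) = √41, |v| = √((-2)² + (-4)² + (-3)²) = √29, so |u||v| = √(41·29) = √1189.
cos θ = (u·v)/(|u||v|) = 33/√1189 ≈ 0.957024
θ = arccos(0.957024) ≈ 16.86°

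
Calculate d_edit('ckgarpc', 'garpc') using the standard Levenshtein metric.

Let D[i][j] be the edit distance between the first i characters of 'ckgarpc' and the first j characters of 'garpc', with D[i][0] = i, D[0][j] = j, and D[i][j] = D[i-1][j-1] if the characters match, else 1 + min(D[i-1][j], D[i][j-1], D[i-1][j-1]). Filling the table (rows: prefixes of 'ckgarpc', columns: prefixes of 'garpc'):
     ε  g  a  r  p  c
  ε  0  1  2  3  4  5
  c  1  1  2  3  4  4
  k  2  2  2  3  4  5
  g  3  2  3  3  4  5
  a  4  3  2  3  4  5
  r  5  4  3  2  3  4
  p  6  5  4  3  2  3
  c  7  6  5  4  3  2
The bottom-right entry gives D[7][5] = 2, so no sequence of fewer than 2 edits works. Backtracking through the table gives one optimal edit sequence (2 edits):
  ckgarpc → kgarpc (del c @1)
  kgarpc → garpc (del k @1)
Edit distance = 2.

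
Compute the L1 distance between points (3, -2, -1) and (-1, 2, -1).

Σ|x_i - y_i| = |3 - (-1)| + |-2 - 2| + |-1 - (-1)| = 4 + 4 + 0 = 8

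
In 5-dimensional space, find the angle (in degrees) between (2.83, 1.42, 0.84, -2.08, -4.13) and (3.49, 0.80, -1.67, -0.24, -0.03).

With u = (2.83, 1.42, 0.84, -2.08, -4.13), v = (3.49, 0.80, -1.67, -0.24, -0.03):
u·v = 2.83·3.49 + 1.42·0.8 + 0.84·(-1.67) + (-2.08)·(-0.24) + (-4.13)·(-0.03) = 9.8767 + 1.136 + (-1.4028) + 0.4992 + 0.1239 = 10.233.
|u| = √(2.83² + 1.42² + 0.84² + (-2.08)² + (-4.13)²) = √(8.0089 + 2.0164 + 0.7056 + 4.3264 + 17.0569) = √32.1142, |v| = √(3.49² + 0.8² + (-1.67)² + (-0.24)² + (-0.03)²) = √(12.1801 + 0.64 + 2.7889 + 0.0576 + 0.0009) = √15.6675.
cos θ = (u·v)/(|u||v|) = 10.233/(√32.1142·√15.6675) ≈ 0.456199
θ = arccos(0.456199) ≈ 62.86°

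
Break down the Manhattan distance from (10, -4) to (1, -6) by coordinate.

Σ|x_i - y_i| = |10 - 1| + |-4 - (-6)| = 9 + 2 = 11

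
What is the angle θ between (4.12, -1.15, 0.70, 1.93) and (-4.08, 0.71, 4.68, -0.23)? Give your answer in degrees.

With u = (4.12, -1.15, 0.70, 1.93), v = (-4.08, 0.71, 4.68, -0.23):
u·v = 4.12·(-4.08) + (-1.15)·0.71 + 0.7·4.68 + 1.93·(-0.23) = (-16.8096) + (-0.8165) + 3.276 + (-0.4439) = -14.794.
|u| = √(4.12² + (-1.15)² + 0.7² + 1.93²) = √(16.9744 + 1.3225 + 0.49 + 3.7249) = √22.5118, |v| = √((-4.08)² + 0.71² + 4.68² + (-0.23)²) = √(16.6464 + 0.5041 + 21.9024 + 0.0529) = √39.1058.
cos θ = (u·v)/(|u||v|) = -14.794/(√22.5118·√39.1058) ≈ -0.498609
θ = arccos(-0.498609) ≈ 119.91°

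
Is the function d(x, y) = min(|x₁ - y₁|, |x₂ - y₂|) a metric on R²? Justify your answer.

No. d fails identity of indiscernibles: take x = (4, 0) and y = (4, 7). Then d(x,y) = min(|4 - 4|, |0 - 7|) = min(0, 7) = 0, yet x ≠ y.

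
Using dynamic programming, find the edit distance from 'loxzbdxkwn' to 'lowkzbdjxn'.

Let D[i][j] be the edit distance between the first i characters of 'loxzbdxkwn' and the first j characters of 'lowkzbdjxn', with D[i][0] = i, D[0][j] = j, and D[i][j] = D[i-1][j-1] if the characters match, else 1 + min(D[i-1][j], D[i][j-1], D[i-1][j-1]). Filling the table (rows: prefixes of 'loxzbdxkwn', columns: prefixes of 'lowkzbdjxn'):
     ε  l  o  w  k  z  b  d  j  x  n
  ε  0  1  2  3  4  5  6  7  8  9 10
  l  1  0  1  2  3  4  5  6  7  8  9
  o  2  1  0  1  2  3  4  5  6  7  8
  x  3  2  1  1  2  3  4  5  6  6  7
  z  4  3  2  2  2  2  3  4  5  6  7
  b  5  4  3  3  3  3  2  3  4  5  6
  d  6  5  4  4  4  4  3  2  3  4  5
  x  7  6  5  5  5  5  4  3  3  3  4
  k  8  7  6  6  5  6  5  4  4  4  4
  w  9  8  7  6  6  6  6  5  5  5  5
  n 10  9  8  7  7  7  7  6  6  6  5
The bottom-right entry gives D[10][10] = 5, so no sequence of fewer than 5 edits works. Backtracking through the table gives one optimal edit sequence (5 edits):
  loxzbdxkwn → lowxzbdxkwn (ins w @3)
  lowxzbdxkwn → lowkzbdxkwn (sub x→k @4)
  lowkzbdxkwn → lowkzbdkwn (del x @8)
  lowkzbdkwn → lowkzbdjwn (sub k→j @8)
  lowkzbdjwn → lowkzbdjxn (sub w→x @9)
Edit distance = 5.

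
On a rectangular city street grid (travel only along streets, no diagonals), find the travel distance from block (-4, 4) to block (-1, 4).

Σ|x_i - y_i| = |-4 - (-1)| + |4 - 4| = 3 + 0 = 3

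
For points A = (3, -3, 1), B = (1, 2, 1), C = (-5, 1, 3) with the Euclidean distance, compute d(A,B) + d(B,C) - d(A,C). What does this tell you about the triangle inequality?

d(A,B) = √(2² + 5² + 0²) = √29 ≈ 5.3852, d(B,C) = √(6² + 1² + 2²) = √41 ≈ 6.4031, d(A,C) = √(8² + 4² + 2²) = √84 ≈ 9.1652.
d(A,B) + d(B,C) - d(A,C) = 5.3852 + 6.4031 - 9.1652 = 11.7883 - 9.1652 = 2.6231 (to 4 decimal places). This is ≥ 0, so the triangle inequality holds for these points.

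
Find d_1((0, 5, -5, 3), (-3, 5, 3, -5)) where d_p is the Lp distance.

Σ|x_i - y_i| = |0 - (-3)| + |5 - 5| + |-5 - 3| + |3 - (-5)| = 3 + 0 + 8 + 8 = 19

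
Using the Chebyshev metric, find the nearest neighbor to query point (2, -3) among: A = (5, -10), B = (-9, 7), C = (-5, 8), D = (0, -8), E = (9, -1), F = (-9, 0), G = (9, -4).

Distances: d(A) = 7, d(B) = 11, d(C) = 11, d(D) = 5, d(E) = 7, d(F) = 11, d(G) = 7. Nearest: D = (0, -8) with distance 5.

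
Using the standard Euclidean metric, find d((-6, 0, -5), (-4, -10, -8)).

√(Σ(x_i - y_i)²) = √((-6 - (-4))² + (0 - (-10))² + (-5 - (-8))²)
= √((-2)² + 10² + 3²) = √(4 + 100 + 9) = √113 ≈ 10.6301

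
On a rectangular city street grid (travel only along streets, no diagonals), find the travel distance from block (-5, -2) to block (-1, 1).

Σ|x_i - y_i| = |-5 - (-1)| + |-2 - 1| = 4 + 3 = 7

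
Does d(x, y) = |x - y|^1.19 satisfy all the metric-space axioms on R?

No. d(x,y) = |x-y|^1.19 fails the triangle inequality since p = 1.19 > 1. Counterexample: x = 5, y = 9, z = 16. d(x,z) = |5 - 16|^1.19 = 11^1.19 ≈ 17.3483, but d(x,y) + d(y,z) = 4^1.19 + 7^1.19 ≈ 5.2054 + 10.1313 = 15.3367. Since 17.3483 > 15.3367, the triangle inequality is violated.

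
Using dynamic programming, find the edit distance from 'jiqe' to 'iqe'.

Let D[i][j] be the edit distance between the first i characters of 'jiqe' and the first j characters of 'iqe', with D[i][0] = i, D[0][j] = j, and D[i][j] = D[i-1][j-1] if the characters match, else 1 + min(D[i-1][j], D[i][j-1], D[i-1][j-1]). Filling the table (rows: prefixes of 'jiqe', columns: prefixes of 'iqe'):
     ε  i  q  e
  ε  0  1  2  3
  j  1  1  2  3
  i  2  1  2  3
  q  3  2  1  2
  e  4  3  2  1
The bottom-right entry gives D[4][3] = 1, so no sequence of fewer than 1 edit works. Backtracking through the table gives one optimal edit sequence (1 edit):
  jiqe → iqe (del j @1)
Edit distance = 1.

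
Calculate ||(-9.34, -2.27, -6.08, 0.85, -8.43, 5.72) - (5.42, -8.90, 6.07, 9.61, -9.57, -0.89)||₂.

√(Σ(x_i - y_i)²) = √((-9.34 - 5.42)² + (-2.27 - (-8.9))² + (-6.08 - 6.07)² + (0.85 - 9.61)² + (-8.43 - (-9.57))² + (5.72 - (-0.89))²)
= √((-14.76)² + 6.63² + (-12.15)² + (-8.76)² + 1.14² + 6.61²) = √(217.8576 + 43.9569 + 147.6225 + 76.7376 + 1.2996 + 43.6921) = √531.1663 ≈ 23.047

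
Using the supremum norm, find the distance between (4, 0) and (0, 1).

max(|x_i - y_i|) = max(|4 - 0|, |0 - 1|) = max(4, 1) = 4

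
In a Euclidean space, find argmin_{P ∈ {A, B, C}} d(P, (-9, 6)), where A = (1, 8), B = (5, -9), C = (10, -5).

Distances: d(A) ≈ 10.198, d(B) ≈ 20.5183, d(C) ≈ 21.9545. Nearest: A = (1, 8) with distance 10.198.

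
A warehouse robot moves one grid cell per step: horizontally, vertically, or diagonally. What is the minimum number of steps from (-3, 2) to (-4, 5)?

max(|x_i - y_i|) = max(|-3 - (-4)|, |2 - 5|) = max(1, 3) = 3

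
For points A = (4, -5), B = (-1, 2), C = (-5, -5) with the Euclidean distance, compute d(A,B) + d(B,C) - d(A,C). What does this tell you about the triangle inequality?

d(A,B) = √(5² + 7²) = √74 ≈ 8.6023, d(B,C) = √(4² + 7²) = √65 ≈ 8.0623, d(A,C) = √(9² + 0²) = √81 = 9.
d(A,B) + d(B,C) - d(A,C) = 8.6023 + 8.0623 - 9 = 16.6646 - 9 = 7.6646 (to 4 decimal places). This is ≥ 0, so the triangle inequality holds for these points.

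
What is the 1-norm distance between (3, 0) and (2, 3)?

Σ|x_i - y_i| = |3 - 2| + |0 - 3| = 1 + 3 = 4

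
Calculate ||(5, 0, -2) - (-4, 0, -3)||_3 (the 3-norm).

(Σ|x_i - y_i|^3)^(1/3) = (|5 - (-4)|^3 + |0 - 0|^3 + |-2 - (-3)|^3)^(1/3)
= (9^3 + 0^3 + 1^3)^(1/3) = (729 + 0 + 1)^(1/3) = (730)^(1/3) ≈ 9.0041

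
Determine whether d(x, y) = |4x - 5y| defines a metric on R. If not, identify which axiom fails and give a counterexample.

No. d fails symmetry: d(5, 3) = |4·5 - 5·3| = |5| = 5, but d(3, 5) = |4·3 - 5·5| = |-13| = 13. Since 5 ≠ 13, d(x,y) ≠ d(y,x) in general.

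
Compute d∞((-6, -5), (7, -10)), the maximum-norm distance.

max(|x_i - y_i|) = max(|-6 - 7|, |-5 - (-10)|) = max(13, 5) = 13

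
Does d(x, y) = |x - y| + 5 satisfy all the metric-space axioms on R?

No. d fails identity of indiscernibles (specifically d(x,x) = 0): d(-4, -4) = |-4 - (-4)| + 5 = 0 + 5 = 5 ≠ 0.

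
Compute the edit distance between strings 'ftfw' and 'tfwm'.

Let D[i][j] be the edit distance between the first i characters of 'ftfw' and the first j characters of 'tfwm', with D[i][0] = i, D[0][j] = j, and D[i][j] = D[i-1][j-1] if the characters match, else 1 + min(D[i-1][j], D[i][j-1], D[i-1][j-1]). Filling the table (rows: prefixes of 'ftfw', columns: prefixes of 'tfwm'):
     ε  t  f  w  m
  ε  0  1  2  3  4
  f  1  1  1  2  3
  t  2  1  2  2  3
  f  3  2  1  2  3
  w  4  3  2  1  2
The bottom-right entry gives D[4][4] = 2, so no sequence of fewer than 2 edits works. Backtracking through the table gives one optimal edit sequence (2 edits):
  ftfw → tfw (del f @1)
  tfw → tfwm (ins m @4)
Edit distance = 2.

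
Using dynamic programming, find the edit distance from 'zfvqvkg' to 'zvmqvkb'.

Let D[i][j] be the edit distance between the first i characters of 'zfvqvkg' and the first j characters of 'zvmqvkb', with D[i][0] = i, D[0][j] = j, and D[i][j] = D[i-1][j-1] if the characters match, else 1 + min(D[i-1][j], D[i][j-1], D[i-1][j-1]). Filling the table (rows: prefixes of 'zfvqvkg', columns: prefixes of 'zvmqvkb'):
     ε  z  v  m  q  v  k  b
  ε  0  1  2  3  4  5  6  7
  z  1  0  1  2  3  4  5  6
  f  2  1  1  2  3  4  5  6
  v  3  2  1  2  3  3  4  5
  q  4  3  2  2  2  3  4  5
  v  5  4  3  3  3  2  3  4
  k  6  5  4  4  4  3  2  3
  g  7  6  5  5  5  4  3  3
The bottom-right entry gives D[7][7] = 3, so no sequence of fewer than 3 edits works. Backtracking through the table gives one optimal edit sequence (3 edits):
  zfvqvkg → zvvqvkg (sub f→v @2)
  zvvqvkg → zvmqvkg (sub v→m @3)
  zvmqvkg → zvmqvkb (sub g→b @7)
Edit distance = 3.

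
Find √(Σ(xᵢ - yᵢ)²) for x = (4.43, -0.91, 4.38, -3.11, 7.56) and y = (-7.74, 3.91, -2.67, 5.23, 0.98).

√(Σ(x_i - y_i)²) = √((4.43 - (-7.74))² + (-0.91 - 3.91)² + (4.38 - (-2.67))² + (-3.11 - 5.23)² + (7.56 - 0.98)²)
= √(12.17² + (-4.82)² + 7.05² + (-8.34)² + 6.58²) = √(148.1089 + 23.2324 + 49.7025 + 69.5556 + 43.2964) = √333.8958 ≈ 18.2728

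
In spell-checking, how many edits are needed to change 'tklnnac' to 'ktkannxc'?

Let D[i][j] be the edit distance between the first i characters of 'tklnnac' and the first j characters of 'ktkannxc', with D[i][0] = i, D[0][j] = j, and D[i][j] = D[i-1][j-1] if the characters match, else 1 + min(D[i-1][j], D[i][j-1], D[i-1][j-1]). Filling the table (rows: prefixes of 'tklnnac', columns: prefixes of 'ktkannxc'):
     ε  k  t  k  a  n  n  x  c
  ε  0  1  2  3  4  5  6  7  8
  t  1  1  1  2  3  4  5  6  7
  k  2  1  2  1  2  3  4  5  6
  l  3  2  2  2  2  3  4  5  6
  n  4  3  3  3  3  2  3  4  5
  n  5  4  4  4  4  3  2  3  4
  a  6  5  5  5  4  4  3  3  4
  c  7  6  6  6  5  5  4  4  3
The bottom-right entry gives D[7][8] = 3, so no sequence of fewer than 3 edits works. Backtracking through the table gives one optimal edit sequence (3 edits):
  tklnnac → ktklnnac (ins k @1)
  ktklnnac → ktkannac (sub l→a @4)
  ktkannac → ktkannxc (sub a→x @7)
Edit distance = 3.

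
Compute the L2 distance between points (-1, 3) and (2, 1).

(Σ|x_i - y_i|^2)^(1/2) = (|-1 - 2|^2 + |3 - 1|^2)^(1/2)
= (3^2 + 2^2)^(1/2) = (9 + 4)^(1/2) = (13)^(1/2) ≈ 3.6056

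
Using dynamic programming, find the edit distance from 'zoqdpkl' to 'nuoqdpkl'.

Let D[i][j] be the edit distance between the first i characters of 'zoqdpkl' and the first j characters of 'nuoqdpkl', with D[i][0] = i, D[0][j] = j, and D[i][j] = D[i-1][j-1] if the characters match, else 1 + min(D[i-1][j], D[i][j-1], D[i-1][j-1]). Filling the table (rows: prefixes of 'zoqdpkl', columns: prefixes of 'nuoqdpkl'):
     ε  n  u  o  q  d  p  k  l
  ε  0  1  2  3  4  5  6  7  8
  z  1  1  2  3  4  5  6  7  8
  o  2  2  2  2  3  4  5  6  7
  q  3  3  3  3  2  3  4  5  6
  d  4  4  4  4  3  2  3  4  5
  p  5  5  5  5  4  3  2  3  4
  k  6  6  6  6  5  4  3  2  3
  l  7  7  7  7  6  5  4  3  2
The bottom-right entry gives D[7][8] = 2, so no sequence of fewer than 2 edits works. Backtracking through the table gives one optimal edit sequence (2 edits):
  zoqdpkl → nzoqdpkl (ins n @1)
  nzoqdpkl → nuoqdpkl (sub z→u @2)
Edit distance = 2.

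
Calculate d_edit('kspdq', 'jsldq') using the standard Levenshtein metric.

Let D[i][j] be the edit distance between the first i characters of 'kspdq' and the first j characters of 'jsldq', with D[i][0] = i, D[0][j] = j, and D[i][j] = D[i-1][j-1] if the characters match, else 1 + min(D[i-1][j], D[i][j-1], D[i-1][j-1]). Filling the table (rows: prefixes of 'kspdq', columns: prefixes of 'jsldq'):
     ε  j  s  l  d  q
  ε  0  1  2  3  4  5
  k  1  1  2  3  4  5
  s  2  2  1  2  3  4
  p  3  3  2  2  3  4
  d  4  4  3  3  2  3
  q  5  5  4  4  3  2
The bottom-right entry gives D[5][5] = 2, so no sequence of fewer than 2 edits works. Backtracking through the table gives one optimal edit sequence (2 edits):
  kspdq → jspdq (sub k→j @1)
  jspdq → jsldq (sub p→l @3)
Edit distance = 2.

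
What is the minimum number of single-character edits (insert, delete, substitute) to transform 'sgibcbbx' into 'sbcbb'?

Let D[i][j] be the edit distance between the first i characters of 'sgibcbbx' and the first j characters of 'sbcbb', with D[i][0] = i, D[0][j] = j, and D[i][j] = D[i-1][j-1] if the characters match, else 1 + min(D[i-1][j], D[i][j-1], D[i-1][j-1]). Filling the table (rows: prefixes of 'sgibcbbx', columns: prefixes of 'sbcbb'):
     ε  s  b  c  b  b
  ε  0  1  2  3  4  5
  s  1  0  1  2  3  4
  g  2  1  1  2  3  4
  i  3  2  2  2  3  4
  b  4  3  2  3  2  3
  c  5  4  3  2  3  3
  b  6  5  4  3  2  3
  b  7  6  5  4  3  2
  x  8  7  6  5  4  3
The bottom-right entry gives D[8][5] = 3, so no sequence of fewer than 3 edits works. Backtracking through the table gives one optimal edit sequence (3 edits):
  sgibcbbx → sibcbbx (del g @2)
  sibcbbx → sbcbbx (del i @2)
  sbcbbx → sbcbb (del x @6)
Edit distance = 3.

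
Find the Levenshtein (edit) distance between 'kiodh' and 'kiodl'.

Let D[i][j] be the edit distance between the first i characters of 'kiodh' and the first j characters of 'kiodl', with D[i][0] = i, D[0][j] = j, and D[i][j] = D[i-1][j-1] if the characters match, else 1 + min(D[i-1][j], D[i][j-1], D[i-1][j-1]). Filling the table (rows: prefixes of 'kiodh', columns: prefixes of 'kiodl'):
     ε  k  i  o  d  l
  ε  0  1  2  3  4  5
  k  1  0  1  2  3  4
  i  2  1  0  1  2  3
  o  3  2  1  0  1  2
  d  4  3  2  1  0  1
  h  5  4  3  2  1  1
The bottom-right entry gives D[5][5] = 1, so no sequence of fewer than 1 edit works. Backtracking through the table gives one optimal edit sequence (1 edit):
  kiodh → kiodl (sub h→l @5)
Edit distance = 1.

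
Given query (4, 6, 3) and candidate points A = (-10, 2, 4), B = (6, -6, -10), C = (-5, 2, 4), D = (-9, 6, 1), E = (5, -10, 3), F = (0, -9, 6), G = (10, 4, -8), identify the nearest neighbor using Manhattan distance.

Distances: d(A) = 19, d(B) = 27, d(C) = 14, d(D) = 15, d(E) = 17, d(F) = 22, d(G) = 19. Nearest: C = (-5, 2, 4) with distance 14.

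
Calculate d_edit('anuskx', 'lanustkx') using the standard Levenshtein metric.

Let D[i][j] be the edit distance between the first i characters of 'anuskx' and the first j characters of 'lanustkx', with D[i][0] = i, D[0][j] = j, and D[i][j] = D[i-1][j-1] if the characters match, else 1 + min(D[i-1][j], D[i][j-1], D[i-1][j-1]). Filling the table (rows: prefixes of 'anuskx', columns: prefixes of 'lanustkx'):
     ε  l  a  n  u  s  t  k  x
  ε  0  1  2  3  4  5  6  7  8
  a  1  1  1  2  3  4  5  6  7
  n  2  2  2  1  2  3  4  5  6
  u  3  3  3  2  1  2  3  4  5
  s  4  4  4  3  2  1  2  3  4
  k  5  5  5  4  3  2  2  2  3
  x  6  6  6  5  4  3  3  3  2
The bottom-right entry gives D[6][8] = 2, so no sequence of fewer than 2 edits works. Backtracking through the table gives one optimal edit sequence (2 edits):
  anuskx → lanuskx (ins l @1)
  lanuskx → lanustkx (ins t @6)
Edit distance = 2.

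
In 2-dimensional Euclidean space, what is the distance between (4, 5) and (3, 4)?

√(Σ(x_i - y_i)²) = √((4 - 3)² + (5 - 4)²)
= √(1² + 1²) = √(1 + 1) = √2 ≈ 1.4142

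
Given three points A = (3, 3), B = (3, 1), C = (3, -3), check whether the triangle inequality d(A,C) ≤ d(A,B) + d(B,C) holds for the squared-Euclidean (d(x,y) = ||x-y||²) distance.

d(A,B) = 0² + 2² = 4, d(B,C) = 0² + 4² = 16, d(A,C) = 0² + 6² = 36.
d(A,C) = 36 > 4 + 16 = 20. Triangle inequality is VIOLATED. (Squared-Euclidean is not a metric — this is a counterexample.)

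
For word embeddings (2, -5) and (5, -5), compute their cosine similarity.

With u = (2, -5), v = (5, -5):
u·v = 2·5 + (-5)·(-5) = 10 + 25 = 35.
|u| = √(2² + (-5)²) = √29, |v| = √(5² + (-5)²) = √50, so |u||v| = √(29·50) = √1450.
cos θ = (u·v)/(|u||v|) = 35/√1450 ≈ 0.9191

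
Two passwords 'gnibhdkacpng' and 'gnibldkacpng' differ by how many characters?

Differing positions: 5. Hamming distance = 1.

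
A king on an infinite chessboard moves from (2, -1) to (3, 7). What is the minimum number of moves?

max(|x_i - y_i|) = max(|2 - 3|, |-1 - 7|) = max(1, 8) = 8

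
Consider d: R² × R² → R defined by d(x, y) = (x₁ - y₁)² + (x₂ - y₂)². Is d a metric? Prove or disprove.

No. The squared Euclidean distance fails the triangle inequality. Counterexample: x = (0, 0), y = (2, 4), z = (4, 8). d(x,z) = 4² + 8² = 80, but d(x,y) + d(y,z) = (2² + 4²) + (2² + 4²) = 20 + 20 = 40. Since 80 > 40, the triangle inequality is violated. (Note: √d, the ordinary Euclidean distance, IS a metric.)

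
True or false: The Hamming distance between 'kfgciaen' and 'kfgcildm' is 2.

Differing positions: 6, 7, 8. Hamming distance = 3, so the claim that d_H = 2 is false.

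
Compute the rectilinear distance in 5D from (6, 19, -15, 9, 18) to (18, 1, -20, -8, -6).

Σ|x_i - y_i| = |6 - 18| + |19 - 1| + |-15 - (-20)| + |9 - (-8)| + |18 - (-6)| = 12 + 18 + 5 + 17 + 24 = 76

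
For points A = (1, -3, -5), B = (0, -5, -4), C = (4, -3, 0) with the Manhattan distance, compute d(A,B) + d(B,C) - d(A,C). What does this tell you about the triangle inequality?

d(A,B) = 1 + 2 + 1 = 4, d(B,C) = 4 + 2 + 4 = 10, d(A,C) = 3 + 0 + 5 = 8.
d(A,B) + d(B,C) - d(A,C) = 4 + 10 - 8 = 14 - 8 = 6. This is ≥ 0, so the triangle inequality holds for these points.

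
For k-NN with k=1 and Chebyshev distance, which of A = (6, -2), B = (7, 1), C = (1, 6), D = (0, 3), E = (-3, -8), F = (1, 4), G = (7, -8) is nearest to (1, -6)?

Distances: d(A) = 5, d(B) = 7, d(C) = 12, d(D) = 9, d(E) = 4, d(F) = 10, d(G) = 6. Nearest: E = (-3, -8) with distance 4.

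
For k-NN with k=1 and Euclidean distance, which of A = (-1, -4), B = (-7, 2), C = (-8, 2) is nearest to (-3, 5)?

Distances: d(A) ≈ 9.2195, d(B) = 5, d(C) ≈ 5.831. Nearest: B = (-7, 2) with distance 5.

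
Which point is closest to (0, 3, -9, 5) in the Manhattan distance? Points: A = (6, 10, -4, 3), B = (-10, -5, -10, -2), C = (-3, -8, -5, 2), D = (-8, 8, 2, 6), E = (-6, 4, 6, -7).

Distances: d(A) = 20, d(B) = 26, d(C) = 21, d(D) = 25, d(E) = 34. Nearest: A = (6, 10, -4, 3) with distance 20.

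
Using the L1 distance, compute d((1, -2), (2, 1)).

Σ|x_i - y_i| = |1 - 2| + |-2 - 1| = 1 + 3 = 4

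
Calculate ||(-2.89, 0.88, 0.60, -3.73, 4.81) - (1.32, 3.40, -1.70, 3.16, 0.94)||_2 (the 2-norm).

(Σ|x_i - y_i|^2)^(1/2) = (|-2.89 - 1.32|^2 + |0.88 - 3.4|^2 + |0.6 - (-1.7)|^2 + |-3.73 - 3.16|^2 + |4.81 - 0.94|^2)^(1/2)
= (4.21^2 + 2.52^2 + 2.3^2 + 6.89^2 + 3.87^2)^(1/2) = (17.7241 + 6.3504 + 5.29 + 47.4721 + 14.9769)^(1/2) = (91.8135)^(1/2) ≈ 9.5819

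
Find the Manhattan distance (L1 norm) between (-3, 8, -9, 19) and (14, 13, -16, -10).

Σ|x_i - y_i| = |-3 - 14| + |8 - 13| + |-9 - (-16)| + |19 - (-10)| = 17 + 5 + 7 + 29 = 58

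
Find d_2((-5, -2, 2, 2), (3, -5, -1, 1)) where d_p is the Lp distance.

(Σ|x_i - y_i|^2)^(1/2) = (|-5 - 3|^2 + |-2 - (-5)|^2 + |2 - (-1)|^2 + |2 - 1|^2)^(1/2)
= (8^2 + 3^2 + 3^2 + 1^2)^(1/2) = (64 + 9 + 9 + 1)^(1/2) = (83)^(1/2) ≈ 9.1104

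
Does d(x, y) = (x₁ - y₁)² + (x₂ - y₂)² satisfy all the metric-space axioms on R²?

No. The squared Euclidean distance fails the triangle inequality. Counterexample: x = (0, 0), y = (2, 4), z = (4, 8). d(x,z) = 4² + 8² = 80, but d(x,y) + d(y,z) = (2² + 4²) + (2² + 4²) = 20 + 20 = 40. Since 80 > 40, the triangle inequality is violated. (Note: √d, the ordinary Euclidean distance, IS a metric.)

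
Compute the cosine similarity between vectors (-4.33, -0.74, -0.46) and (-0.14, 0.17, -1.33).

With u = (-4.33, -0.74, -0.46), v = (-0.14, 0.17, -1.33):
u·v = (-4.33)·(-0.14) + (-0.74)·0.17 + (-0.46)·(-1.33) = 0.6062 + (-0.1258) + 0.6118 = 1.0922.
|u| = √((-4.33)² + (-0.74)² + (-0.46)²) = √(18.7489 + 0.5476 + 0.2116) = √19.5081, |v| = √((-0.14)² + 0.17² + (-1.33)²) = √(0.0196 + 0.0289 + 1.7689) = √1.8174.
cos θ = (u·v)/(|u||v|) = 1.0922/(√19.5081·√1.8174) ≈ 0.1834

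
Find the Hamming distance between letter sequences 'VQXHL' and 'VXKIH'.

Differing positions: 2, 3, 4, 5. Hamming distance = 4.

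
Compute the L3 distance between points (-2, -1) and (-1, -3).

(Σ|x_i - y_i|^3)^(1/3) = (|-2 - (-1)|^3 + |-1 - (-3)|^3)^(1/3)
= (1^3 + 2^3)^(1/3) = (1 + 8)^(1/3) = (9)^(1/3) ≈ 2.0801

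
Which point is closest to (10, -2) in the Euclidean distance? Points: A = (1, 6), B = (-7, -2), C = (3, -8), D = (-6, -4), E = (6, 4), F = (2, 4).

Distances: d(A) ≈ 12.0416, d(B) = 17, d(C) ≈ 9.2195, d(D) ≈ 16.1245, d(E) ≈ 7.2111, d(F) = 10. Nearest: E = (6, 4) with distance 7.2111.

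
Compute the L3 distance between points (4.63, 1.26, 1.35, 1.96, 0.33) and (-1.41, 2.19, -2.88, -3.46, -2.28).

(Σ|x_i - y_i|^3)^(1/3) = (|4.63 - (-1.41)|^3 + |1.26 - 2.19|^3 + |1.35 - (-2.88)|^3 + |1.96 - (-3.46)|^3 + |0.33 - (-2.28)|^3)^(1/3)
= (6.04^3 + 0.93^3 + 4.23^3 + 5.42^3 + 2.61^3)^(1/3) ≈ (220.3489 + 0.8044 + 75.687 + 159.2201 + 17.7796)^(1/3) = (473.84)^(1/3) ≈ 7.7961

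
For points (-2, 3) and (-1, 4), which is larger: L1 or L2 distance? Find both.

L1 = |-2 - (-1)| + |3 - 4| = 1 + 1 = 2
L2 = √(1² + 1²) = √2 ≈ 1.4142
L1 ≥ L2 always (equality iff movement is along one axis); L1 > L2 here.
Ratio L1/L2 = 2/√2 ≈ 1.4142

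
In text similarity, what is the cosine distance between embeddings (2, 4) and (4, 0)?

With u = (2, 4), v = (4, 0):
u·v = 2·4 + 4·0 = 8 + 0 = 8.
|u| = √(2² + 4²) = √20, |v| = √(4² + 0²) = √16, so |u||v| = √(20·16) = √320.
cos θ = (u·v)/(|u||v|) = 8/√320 ≈ 0.4472
Cosine distance = 1 - cos θ ≈ 1 - 0.4472 = 0.5528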